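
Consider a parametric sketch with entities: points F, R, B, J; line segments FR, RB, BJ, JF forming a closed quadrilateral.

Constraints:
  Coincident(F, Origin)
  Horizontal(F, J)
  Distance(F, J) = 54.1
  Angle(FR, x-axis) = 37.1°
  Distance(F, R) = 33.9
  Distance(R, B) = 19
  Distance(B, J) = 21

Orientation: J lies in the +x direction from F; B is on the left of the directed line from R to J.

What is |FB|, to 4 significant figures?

49.92

Checks: |RB| = 19.00 ✓; |BJ| = 21.00 ✓.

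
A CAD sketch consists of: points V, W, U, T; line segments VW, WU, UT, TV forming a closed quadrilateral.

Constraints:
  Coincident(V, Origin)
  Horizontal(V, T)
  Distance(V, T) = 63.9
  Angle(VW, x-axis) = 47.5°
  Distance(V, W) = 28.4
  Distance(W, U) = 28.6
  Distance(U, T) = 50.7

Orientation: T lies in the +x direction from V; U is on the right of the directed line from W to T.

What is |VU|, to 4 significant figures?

15.45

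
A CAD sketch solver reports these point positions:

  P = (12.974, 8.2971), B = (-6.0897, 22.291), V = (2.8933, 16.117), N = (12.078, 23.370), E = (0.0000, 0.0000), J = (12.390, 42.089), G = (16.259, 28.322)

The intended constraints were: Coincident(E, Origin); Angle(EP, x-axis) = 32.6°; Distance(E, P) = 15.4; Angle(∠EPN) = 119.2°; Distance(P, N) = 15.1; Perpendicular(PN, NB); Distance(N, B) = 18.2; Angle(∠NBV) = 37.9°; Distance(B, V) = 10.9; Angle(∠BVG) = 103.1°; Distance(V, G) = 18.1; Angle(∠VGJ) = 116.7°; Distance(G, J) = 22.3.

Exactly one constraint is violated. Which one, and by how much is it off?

Distance(G, J) = 22.3 — off by 8.00.

E = (0.00, 0.00) ✓; EP at 32.60° ✓; |EP| = 15.40 ✓; ∠EPN = 119.2° ✓; |PN| = 15.10 ✓; ∠(PN, NB) = 90.00° ✓; |NB| = 18.20 ✓; ∠NBV = 37.90° ✓; |BV| = 10.90 ✓; ∠BVG = 103.1° ✓; |VG| = 18.10 ✓; ∠VGJ = 116.7° ✓; |GJ| = 14.30 ✗.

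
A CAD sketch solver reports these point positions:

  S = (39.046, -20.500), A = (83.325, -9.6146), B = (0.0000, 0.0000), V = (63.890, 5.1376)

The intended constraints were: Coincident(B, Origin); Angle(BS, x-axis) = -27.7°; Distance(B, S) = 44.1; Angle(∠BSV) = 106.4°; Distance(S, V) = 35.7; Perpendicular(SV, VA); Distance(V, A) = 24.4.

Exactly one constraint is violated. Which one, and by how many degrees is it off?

Perpendicular(SV, VA) — off by 6.90°.

B = (0.00, 0.00) ✓; BS at -27.70° ✓; |BS| = 44.10 ✓; ∠BSV = 106.4° ✓; |SV| = 35.70 ✓; ∠(SV, VA) = 83.10° ✗; |VA| = 24.40 ✓.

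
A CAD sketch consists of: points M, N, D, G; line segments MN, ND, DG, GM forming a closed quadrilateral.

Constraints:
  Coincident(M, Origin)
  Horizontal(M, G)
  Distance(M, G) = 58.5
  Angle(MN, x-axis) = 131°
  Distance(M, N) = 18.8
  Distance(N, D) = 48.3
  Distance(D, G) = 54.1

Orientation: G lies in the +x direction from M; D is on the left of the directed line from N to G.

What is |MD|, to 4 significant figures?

50.64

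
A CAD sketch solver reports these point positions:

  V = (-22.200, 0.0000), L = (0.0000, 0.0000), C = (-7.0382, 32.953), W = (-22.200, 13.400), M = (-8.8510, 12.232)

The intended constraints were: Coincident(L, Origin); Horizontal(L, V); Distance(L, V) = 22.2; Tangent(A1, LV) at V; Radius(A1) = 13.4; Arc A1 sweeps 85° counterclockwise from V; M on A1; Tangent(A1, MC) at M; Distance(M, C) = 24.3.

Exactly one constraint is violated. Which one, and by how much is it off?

Distance(M, C) = 24.3 — off by 3.50.

L = (0.00, 0.00) ✓; L.y = 0.00, V.y = 0.00 ✓; |LV| = 22.20 ✓; ∠(WV, VL) = 90.00° ✓; |WV| = 13.40 ✓; bearing(W→M) − bearing(W→V) = 85.00° ✓; |WM| = 13.40 ✓; ∠(WM, MC) = 90.00° ✓; |MC| = 20.80 ✗.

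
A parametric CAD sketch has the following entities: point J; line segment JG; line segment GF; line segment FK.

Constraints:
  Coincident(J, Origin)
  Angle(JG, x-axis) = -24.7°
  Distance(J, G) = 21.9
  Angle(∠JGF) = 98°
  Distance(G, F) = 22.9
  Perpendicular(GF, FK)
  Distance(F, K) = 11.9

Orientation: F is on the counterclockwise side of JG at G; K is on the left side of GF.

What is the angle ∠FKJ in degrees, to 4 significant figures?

110.7°

J is at the origin; JG runs at -24.7° with length 21.9, so G = 21.9·(cos -24.7°, sin -24.7°) = (19.90, -9.151). ∠JGF = 98.0°, so GF runs at -24.7° + (180° − 98.0°) = 57.30° from the x-axis; with |GF| = 22.9, F = G + 22.9·(cos 57.30°, sin 57.30°) = (32.27, 10.12). GF ⟂ FK; with |FK| = 11.9 on the left of GF, K = F + 11.9·(-0.8415, 0.5402) = (22.25, 16.55). Then cos ∠FKJ = KF·KJ / (|KF||KJ|), giving 110.7°.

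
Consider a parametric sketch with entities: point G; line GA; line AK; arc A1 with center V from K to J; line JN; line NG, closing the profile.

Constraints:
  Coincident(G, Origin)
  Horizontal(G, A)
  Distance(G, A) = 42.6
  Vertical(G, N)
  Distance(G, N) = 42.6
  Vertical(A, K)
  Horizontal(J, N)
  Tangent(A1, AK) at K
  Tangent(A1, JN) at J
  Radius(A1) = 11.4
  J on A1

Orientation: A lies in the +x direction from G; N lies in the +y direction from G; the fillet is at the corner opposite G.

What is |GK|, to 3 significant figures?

52.8

The virtual corner opposite G is at (42.6, 42.6). A1 meets AK tangentially, so VK is at right angles to AK and the tangent condition forces VJ to be normal to JN, with radius 11.4, so the center V sits 11.4 in from both sides at V = (31.2, 31.2). That places the tangent points at K = (42.6, 31.2) on AK and J = (31.2, 42.6) on JN. Then |GK| = |K − G| = 52.8.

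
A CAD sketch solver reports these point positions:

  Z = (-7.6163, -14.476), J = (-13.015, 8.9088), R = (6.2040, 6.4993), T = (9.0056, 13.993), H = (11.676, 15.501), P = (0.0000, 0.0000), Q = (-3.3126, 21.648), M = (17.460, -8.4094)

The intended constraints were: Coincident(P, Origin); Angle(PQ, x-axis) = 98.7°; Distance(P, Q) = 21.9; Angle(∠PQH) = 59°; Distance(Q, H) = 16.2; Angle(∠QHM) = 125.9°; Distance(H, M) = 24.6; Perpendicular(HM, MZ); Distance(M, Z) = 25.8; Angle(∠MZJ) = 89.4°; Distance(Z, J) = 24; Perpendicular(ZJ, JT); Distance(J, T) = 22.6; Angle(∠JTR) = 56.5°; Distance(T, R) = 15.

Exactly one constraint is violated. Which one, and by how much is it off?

Distance(T, R) = 15 — off by 7.00.

P = (0.00, 0.00) ✓; PQ at 98.70° ✓; |PQ| = 21.90 ✓; ∠PQH = 59.00° ✓; |QH| = 16.20 ✓; ∠QHM = 125.9° ✓; |HM| = 24.60 ✓; ∠(HM, MZ) = 90.00° ✓; |MZ| = 25.80 ✓; ∠MZJ = 89.40° ✓; |ZJ| = 24.00 ✓; ∠(ZJ, JT) = 90.00° ✓; |JT| = 22.60 ✓; ∠JTR = 56.50° ✓; |TR| = 8.000 ✗.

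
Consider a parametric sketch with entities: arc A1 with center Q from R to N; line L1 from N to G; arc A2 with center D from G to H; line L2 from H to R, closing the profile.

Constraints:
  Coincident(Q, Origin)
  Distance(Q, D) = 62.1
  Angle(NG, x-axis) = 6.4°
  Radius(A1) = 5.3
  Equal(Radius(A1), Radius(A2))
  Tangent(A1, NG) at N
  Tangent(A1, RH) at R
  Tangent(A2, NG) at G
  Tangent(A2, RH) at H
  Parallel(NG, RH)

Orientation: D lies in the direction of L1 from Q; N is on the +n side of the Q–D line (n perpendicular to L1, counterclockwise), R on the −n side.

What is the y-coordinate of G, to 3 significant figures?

12.2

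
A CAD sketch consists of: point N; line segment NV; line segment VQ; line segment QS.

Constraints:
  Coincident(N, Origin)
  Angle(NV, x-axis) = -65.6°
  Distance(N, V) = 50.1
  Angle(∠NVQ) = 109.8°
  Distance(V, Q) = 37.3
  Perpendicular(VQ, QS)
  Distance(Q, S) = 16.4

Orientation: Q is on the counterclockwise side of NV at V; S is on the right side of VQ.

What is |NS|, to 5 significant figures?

83.561

N is at the origin; NV runs at -65.6° with length 50.1, so V = 50.1·(cos -65.6°, sin -65.6°) = (20.697, -45.625). ∠NVQ = 109.8°, so VQ runs at -65.6° + (180° − 109.8°) = 4.6000° from the x-axis; with |VQ| = 37.3, Q = V + 37.3·(cos 4.6000°, sin 4.6000°) = (57.876, -42.634). VQ ⟂ QS; with |QS| = 16.4 on the right of VQ, S = Q + 16.4·(0.080199, -0.99678) = (59.192, -58.981). Then |NS| = |S − N| = 83.561.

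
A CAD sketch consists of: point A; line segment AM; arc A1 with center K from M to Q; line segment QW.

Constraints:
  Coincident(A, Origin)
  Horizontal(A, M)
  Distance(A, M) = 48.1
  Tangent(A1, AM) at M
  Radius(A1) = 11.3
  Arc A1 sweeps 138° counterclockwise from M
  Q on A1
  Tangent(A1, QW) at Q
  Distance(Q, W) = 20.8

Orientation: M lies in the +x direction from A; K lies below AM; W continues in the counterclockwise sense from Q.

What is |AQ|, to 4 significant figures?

45.07

A is at the origin; AM is horizontal with |AM| = 48.1 and M on the +x side, so M = (48.10, 0.000). Tangency of A1 to AM means the radius KM is perpendicular to AM, so K = M + (0, -11.3) = (48.10, -11.30). On A1, M sits at bearing 90° from K; a 138° counterclockwise sweep puts Q at bearing 228°, so Q = K + 11.3·(cos 228°, sin 228°) = (40.54, -19.70). Then |AQ| = |Q − A| = 45.07.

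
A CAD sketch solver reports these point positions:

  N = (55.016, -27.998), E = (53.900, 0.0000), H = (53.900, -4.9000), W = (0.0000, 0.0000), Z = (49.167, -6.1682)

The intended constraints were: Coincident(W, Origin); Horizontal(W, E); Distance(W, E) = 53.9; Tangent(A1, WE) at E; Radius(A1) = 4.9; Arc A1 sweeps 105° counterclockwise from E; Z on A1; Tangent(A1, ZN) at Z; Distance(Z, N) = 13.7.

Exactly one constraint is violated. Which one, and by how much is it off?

Distance(Z, N) = 13.7 — off by 8.90.

W = (0.00, 0.00) ✓; W.y = 0.00, E.y = 0.00 ✓; |WE| = 53.90 ✓; ∠(HE, EW) = 90.00° ✓; |HE| = 4.900 ✓; bearing(H→Z) − bearing(H→E) = 105.0° ✓; |HZ| = 4.900 ✓; ∠(HZ, ZN) = 90.00° ✓; |ZN| = 22.60 ✗.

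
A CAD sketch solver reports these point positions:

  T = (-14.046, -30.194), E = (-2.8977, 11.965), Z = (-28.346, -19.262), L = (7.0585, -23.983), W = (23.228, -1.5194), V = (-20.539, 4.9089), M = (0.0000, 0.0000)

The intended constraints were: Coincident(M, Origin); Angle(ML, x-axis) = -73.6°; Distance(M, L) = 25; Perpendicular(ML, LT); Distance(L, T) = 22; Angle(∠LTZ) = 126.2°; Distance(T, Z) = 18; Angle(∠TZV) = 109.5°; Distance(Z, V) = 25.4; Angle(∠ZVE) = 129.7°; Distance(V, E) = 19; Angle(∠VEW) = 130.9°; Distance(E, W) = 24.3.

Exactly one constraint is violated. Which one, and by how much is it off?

Distance(E, W) = 24.3 — off by 5.10.

M = (0.00, 0.00) ✓; ML at -73.60° ✓; |ML| = 25.00 ✓; ∠(ML, LT) = 90.00° ✓; |LT| = 22.00 ✓; ∠LTZ = 126.2° ✓; |TZ| = 18.00 ✓; ∠TZV = 109.5° ✓; |ZV| = 25.40 ✓; ∠ZVE = 129.7° ✓; |VE| = 19.00 ✓; ∠VEW = 130.9° ✓; |EW| = 29.40 ✗.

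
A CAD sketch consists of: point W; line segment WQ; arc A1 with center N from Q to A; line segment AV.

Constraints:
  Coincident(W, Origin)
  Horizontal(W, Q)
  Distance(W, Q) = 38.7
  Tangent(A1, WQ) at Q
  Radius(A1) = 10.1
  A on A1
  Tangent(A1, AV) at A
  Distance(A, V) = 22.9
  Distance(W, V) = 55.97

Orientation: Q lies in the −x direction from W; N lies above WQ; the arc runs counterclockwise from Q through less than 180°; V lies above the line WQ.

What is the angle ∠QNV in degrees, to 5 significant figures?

167.70°

W is at the origin; W and Q share the same y with |WQ| = 38.7 and Q on the −x side, so Q = (-38.700, 0.0000). A1 meets WQ tangentially, so NQ is at right angles to WQ, so N = Q + (0, 10.1) = (-38.700, 10.100). Since NA ⟂ AV (tangency), |NV| = √(10.1² + 22.9²) = 25.028 regardless of where A sits on A1. So V lies on both circle(W, 55.97) and circle(N, 25.028); the above-WQ intersection is V = (-44.030, 34.554). A is the foot of the tangent from V: A = (-30.539, 16.050).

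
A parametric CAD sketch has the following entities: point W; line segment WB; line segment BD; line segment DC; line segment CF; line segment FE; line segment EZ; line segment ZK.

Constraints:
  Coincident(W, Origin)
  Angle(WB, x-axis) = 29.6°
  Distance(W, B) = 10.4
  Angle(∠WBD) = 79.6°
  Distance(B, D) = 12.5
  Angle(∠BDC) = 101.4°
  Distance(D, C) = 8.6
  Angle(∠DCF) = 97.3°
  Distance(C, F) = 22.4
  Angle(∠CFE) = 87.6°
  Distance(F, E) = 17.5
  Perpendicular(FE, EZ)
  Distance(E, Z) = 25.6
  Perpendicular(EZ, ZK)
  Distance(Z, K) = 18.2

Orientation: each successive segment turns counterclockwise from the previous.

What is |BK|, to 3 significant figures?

19.9

W is at the origin; WB runs at 29.6° with length 10.4, so B = (9.04, 5.14). ∠WBD = 79.6° gives BD at 130° from the x-axis; with |BD| = 12.5, D = (1.01, 14.7). ∠BDC = 101.4° gives DC at -151° from the x-axis; with |DC| = 8.6, C = (-6.54, 10.6). ∠DCF = 97.3° gives CF at -68.7° from the x-axis; with |CF| = 22.4, F = (1.59, -10.3). ∠CFE = 87.6° gives FE at 23.7° from the x-axis; with |FE| = 17.5, E = (17.6, -3.24). FE is perpendicular to EZ, so EZ runs at 114°; with |EZ| = 25.6, Z = (7.33, 20.2). EZ ⟂ ZK, so ZK runs at -156°; with |ZK| = 18.2, K = (-9.34, 12.9). Then |BK| = |K − B| = 19.9.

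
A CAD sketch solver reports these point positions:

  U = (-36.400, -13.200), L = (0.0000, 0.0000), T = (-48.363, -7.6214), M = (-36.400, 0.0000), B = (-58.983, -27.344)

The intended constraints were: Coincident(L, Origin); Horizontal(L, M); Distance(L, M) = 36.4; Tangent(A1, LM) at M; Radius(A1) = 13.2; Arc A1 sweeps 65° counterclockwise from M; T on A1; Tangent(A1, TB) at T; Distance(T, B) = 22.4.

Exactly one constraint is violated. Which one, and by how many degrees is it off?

Tangent(A1, TB) at T — off by 3.30°.

L = (0.00, 0.00) ✓; L.y = 0.00, M.y = 0.00 ✓; |LM| = 36.40 ✓; ∠(UM, ML) = 90.00° ✓; |UM| = 13.20 ✓; bearing(U→T) − bearing(U→M) = 65.00° ✓; |UT| = 13.20 ✓; ∠(UT, TB) = 93.30° ✗; |TB| = 22.40 ✓.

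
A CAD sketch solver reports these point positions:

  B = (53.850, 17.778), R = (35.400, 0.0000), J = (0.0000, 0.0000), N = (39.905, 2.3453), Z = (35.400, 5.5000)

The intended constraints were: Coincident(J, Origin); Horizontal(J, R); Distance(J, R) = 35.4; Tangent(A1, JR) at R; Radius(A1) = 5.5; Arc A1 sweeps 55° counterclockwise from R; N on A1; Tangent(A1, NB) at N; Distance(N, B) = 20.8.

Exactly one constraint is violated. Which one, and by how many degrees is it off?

Tangent(A1, NB) at N — off by 7.10°.

J = (0.00, 0.00) ✓; J.y = 0.00, R.y = 0.00 ✓; |JR| = 35.40 ✓; ∠(ZR, RJ) = 90.00° ✓; |ZR| = 5.500 ✓; bearing(Z→N) − bearing(Z→R) = 55.00° ✓; |ZN| = 5.500 ✓; ∠(ZN, NB) = 97.10° ✗; |NB| = 20.80 ✓.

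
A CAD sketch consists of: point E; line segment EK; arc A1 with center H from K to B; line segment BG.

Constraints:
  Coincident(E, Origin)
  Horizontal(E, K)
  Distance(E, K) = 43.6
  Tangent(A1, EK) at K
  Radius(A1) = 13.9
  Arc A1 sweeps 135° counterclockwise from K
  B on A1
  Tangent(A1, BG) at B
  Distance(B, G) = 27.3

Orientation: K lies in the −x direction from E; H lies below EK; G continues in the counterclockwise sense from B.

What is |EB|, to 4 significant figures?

58.46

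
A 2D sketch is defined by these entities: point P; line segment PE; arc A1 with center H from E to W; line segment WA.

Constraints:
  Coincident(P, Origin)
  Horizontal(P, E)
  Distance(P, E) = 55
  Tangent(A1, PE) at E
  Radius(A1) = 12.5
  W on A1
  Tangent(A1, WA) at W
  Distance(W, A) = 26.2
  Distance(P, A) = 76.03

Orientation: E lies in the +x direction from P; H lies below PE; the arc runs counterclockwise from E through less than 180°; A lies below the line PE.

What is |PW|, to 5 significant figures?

50.884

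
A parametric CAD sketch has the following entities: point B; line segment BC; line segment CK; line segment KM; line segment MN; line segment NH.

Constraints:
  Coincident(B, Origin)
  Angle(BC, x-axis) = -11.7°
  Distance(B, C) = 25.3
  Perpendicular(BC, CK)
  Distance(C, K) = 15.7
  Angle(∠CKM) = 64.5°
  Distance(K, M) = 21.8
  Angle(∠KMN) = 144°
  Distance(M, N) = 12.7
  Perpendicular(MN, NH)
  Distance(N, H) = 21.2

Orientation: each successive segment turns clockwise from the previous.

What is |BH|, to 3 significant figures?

23.6

B is at the origin; BC runs at -11.7° with length 25.3, so C = (24.8, -5.13). BC is perpendicular to CK, so CK runs at -102°; with |CK| = 15.7, K = (21.6, -20.5). ∠CKM = 64.5° gives KM at 143° from the x-axis; with |KM| = 21.8, M = (4.23, -7.32). ∠KMN = 144.0° gives MN at 107° from the x-axis; with |MN| = 12.7, N = (0.556, 4.83). MN is perpendicular to NH, so NH runs at 16.8°; with |NH| = 21.2, H = (20.9, 11.0). Then |BH| = |H − B| = 23.6.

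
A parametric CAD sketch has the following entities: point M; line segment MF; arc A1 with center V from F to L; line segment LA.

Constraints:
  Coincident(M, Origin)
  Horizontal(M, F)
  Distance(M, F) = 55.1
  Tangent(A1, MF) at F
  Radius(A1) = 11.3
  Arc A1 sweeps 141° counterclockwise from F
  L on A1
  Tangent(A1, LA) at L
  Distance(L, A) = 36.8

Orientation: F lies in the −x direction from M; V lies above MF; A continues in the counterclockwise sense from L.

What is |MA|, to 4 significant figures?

87.95

M is at the origin; MF is horizontal with |MF| = 55.1 and F on the −x side, so F = (-55.10, 0.000). Since A1 is tangent to MF there, VF ⟂ MF, so V = F + (0, 11.3) = (-55.10, 11.30). On A1, F sits at bearing -90° from V; a 141° counterclockwise sweep puts L at bearing 51°, so L = V + 11.3·(cos 51°, sin 51°) = (-47.99, 20.08). Since A1 is tangent to LA there, VL ⟂ LA, so LA runs along (−sin 51°, cos 51°); with |LA| = 36.8, A = (-76.59, 43.24). Then |MA| = |A − M| = 87.95.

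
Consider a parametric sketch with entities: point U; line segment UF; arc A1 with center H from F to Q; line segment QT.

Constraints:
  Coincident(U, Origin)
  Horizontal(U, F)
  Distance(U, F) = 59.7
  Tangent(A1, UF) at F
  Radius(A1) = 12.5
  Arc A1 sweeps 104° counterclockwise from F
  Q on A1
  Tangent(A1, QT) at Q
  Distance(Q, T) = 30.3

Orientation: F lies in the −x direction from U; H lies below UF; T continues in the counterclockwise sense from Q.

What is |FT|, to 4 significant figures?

45.18

U is at the origin; U and F share the same y with |UF| = 59.7 and F on the −x side, so F = (-59.70, 0.000). A1 meets UF tangentially, so HF is at right angles to UF, so H = F + (0, -12.5) = (-59.70, -12.50). On A1, F sits at bearing 90° from H; a 104° counterclockwise sweep puts Q at bearing 194°, so Q = H + 12.5·(cos 194°, sin 194°) = (-71.83, -15.52). The tangent condition forces HQ to be normal to QT, so QT runs along (−sin 194°, cos 194°); with |QT| = 30.3, T = (-64.50, -44.92). Then |FT| = |T − F| = 45.18.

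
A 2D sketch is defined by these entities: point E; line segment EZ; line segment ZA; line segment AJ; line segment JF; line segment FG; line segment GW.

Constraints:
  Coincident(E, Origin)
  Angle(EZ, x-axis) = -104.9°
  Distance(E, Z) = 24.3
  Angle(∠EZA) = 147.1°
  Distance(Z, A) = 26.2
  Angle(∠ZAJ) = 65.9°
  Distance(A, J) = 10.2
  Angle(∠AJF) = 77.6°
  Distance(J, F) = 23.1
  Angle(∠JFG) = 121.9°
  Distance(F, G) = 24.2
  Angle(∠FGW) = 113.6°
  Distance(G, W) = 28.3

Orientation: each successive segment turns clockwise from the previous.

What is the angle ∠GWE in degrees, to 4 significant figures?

25.11°

E is at the origin; EZ runs at -104.9° with length 24.3, so Z = (-6.248, -23.48). ∠EZA = 147.1° gives ZA at -137.8° from the x-axis; with |ZA| = 26.2, A = (-25.66, -41.08). ∠ZAJ = 65.9° gives AJ at 108.1° from the x-axis; with |AJ| = 10.2, J = (-28.83, -31.39). ∠AJF = 77.6° gives JF at 5.700° from the x-axis; with |JF| = 23.1, F = (-5.841, -29.09). ∠JFG = 121.9° gives FG at -52.40° from the x-axis; with |FG| = 24.2, G = (8.925, -48.27). ∠FGW = 113.6° gives GW at -118.8° from the x-axis; with |GW| = 28.3, W = (-4.709, -73.07). Then cos ∠GWE = WG·WE / (|WG||WE|), giving 25.11°.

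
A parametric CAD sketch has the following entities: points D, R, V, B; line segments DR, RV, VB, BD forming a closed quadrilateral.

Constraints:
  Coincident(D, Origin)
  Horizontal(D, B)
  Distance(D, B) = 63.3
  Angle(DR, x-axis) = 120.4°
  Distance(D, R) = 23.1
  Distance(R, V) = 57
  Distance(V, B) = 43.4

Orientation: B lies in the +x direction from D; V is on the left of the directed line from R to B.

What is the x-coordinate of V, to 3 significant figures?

42.4

Checks: |RV| = 57.00 ✓; |VB| = 43.40 ✓.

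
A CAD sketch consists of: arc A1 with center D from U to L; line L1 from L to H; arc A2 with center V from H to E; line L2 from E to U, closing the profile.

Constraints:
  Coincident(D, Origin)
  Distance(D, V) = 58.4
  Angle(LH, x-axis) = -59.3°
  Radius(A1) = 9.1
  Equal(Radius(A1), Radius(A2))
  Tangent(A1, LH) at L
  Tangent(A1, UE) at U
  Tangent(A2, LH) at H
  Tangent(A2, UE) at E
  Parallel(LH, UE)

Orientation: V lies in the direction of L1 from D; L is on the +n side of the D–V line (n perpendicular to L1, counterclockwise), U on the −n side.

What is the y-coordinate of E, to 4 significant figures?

-54.86

Tangency of A1 to both parallel lines with radius 9.1 puts L and U at D ± 9.1·n: L = (7.825, 4.646), U = (-7.825, -4.646). Equal radii place H and E the same way about V: H = V + 9.1·n = (37.64, -45.57), E = V − 9.1·n = (21.99, -54.86). So E.y = -54.86.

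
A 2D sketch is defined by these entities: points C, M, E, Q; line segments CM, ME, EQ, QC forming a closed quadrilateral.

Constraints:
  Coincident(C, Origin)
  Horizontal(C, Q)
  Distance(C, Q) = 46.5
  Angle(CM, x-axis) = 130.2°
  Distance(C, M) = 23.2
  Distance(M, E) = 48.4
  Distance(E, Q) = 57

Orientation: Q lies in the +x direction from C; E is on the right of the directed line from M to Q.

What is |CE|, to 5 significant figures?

29.166

C is at the origin; C and Q share the same y with |CQ| = 46.5 and Q in +x, so Q = (46.5, 0). CM runs at 130.2° with |CM| = 23.2, so M = (-14.975, 17.720). E is determined by |ME| = 48.4 and |EQ| = 57.0 together: it lies at the intersection of circle(M, 48.4) and circle(Q, 57.0). With |MQ| = 63.978, the foot of the radical line on MQ is 24.905 from M and the perpendicular offset is √(48.4² − 24.905²) = 41.501. Taking the right-of-MQ solution: E = (-2.5388, -29.055).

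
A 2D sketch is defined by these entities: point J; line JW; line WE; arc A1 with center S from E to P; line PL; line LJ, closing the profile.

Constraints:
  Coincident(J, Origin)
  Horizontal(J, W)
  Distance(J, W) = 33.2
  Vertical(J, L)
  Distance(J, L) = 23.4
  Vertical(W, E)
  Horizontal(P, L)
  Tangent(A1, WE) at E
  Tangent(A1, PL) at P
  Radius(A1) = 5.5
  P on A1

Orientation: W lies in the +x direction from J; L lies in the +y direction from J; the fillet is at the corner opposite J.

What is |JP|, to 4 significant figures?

36.26

J is at the origin; JW is horizontal with |JW| = 33.2 and W on the +x side, so W = (33.20, 0.000). J and L share the same x with |JL| = 23.4 and L on the +y side, so L = (0.000, 23.40). The virtual corner opposite J is at (33.20, 23.40). A1 meets WE tangentially, so SE is at right angles to WE and A1 meets PL tangentially, so SP is at right angles to PL, with radius 5.5, so the center S sits 5.5 in from both sides at S = (27.70, 17.90). That places the tangent points at E = (33.20, 17.90) on WE and P = (27.70, 23.40) on PL. Then |JP| = |P − J| = 36.26.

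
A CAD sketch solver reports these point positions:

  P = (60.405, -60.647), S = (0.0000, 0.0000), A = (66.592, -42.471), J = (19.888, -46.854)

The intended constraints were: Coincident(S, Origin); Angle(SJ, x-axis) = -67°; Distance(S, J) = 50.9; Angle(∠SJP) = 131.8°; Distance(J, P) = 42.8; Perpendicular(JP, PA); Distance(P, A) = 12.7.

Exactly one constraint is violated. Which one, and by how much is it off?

Distance(P, A) = 12.7 — off by 6.50.

S = (0.00, 0.00) ✓; SJ at -67.00° ✓; |SJ| = 50.90 ✓; ∠SJP = 131.8° ✓; |JP| = 42.80 ✓; ∠(JP, PA) = 90.00° ✓; |PA| = 19.20 ✗.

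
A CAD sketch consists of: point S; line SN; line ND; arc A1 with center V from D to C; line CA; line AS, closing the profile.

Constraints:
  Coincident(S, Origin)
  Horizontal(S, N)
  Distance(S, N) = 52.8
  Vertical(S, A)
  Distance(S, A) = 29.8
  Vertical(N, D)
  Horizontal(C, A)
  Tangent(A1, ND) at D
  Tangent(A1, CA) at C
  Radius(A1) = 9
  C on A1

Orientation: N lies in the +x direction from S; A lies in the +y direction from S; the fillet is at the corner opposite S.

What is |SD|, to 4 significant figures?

56.75

S is at the origin; S and N share the same y with |SN| = 52.8 and N on the +x side, so N = (52.80, 0.000). S and A share the same x with |SA| = 29.8 and A on the +y side, so A = (0.000, 29.80). The virtual corner opposite S is at (52.80, 29.80). A1 meets ND tangentially, so VD is at right angles to ND and since A1 is tangent to CA there, VC ⟂ CA, with radius 9.0, so the center V sits 9.0 in from both sides at V = (43.80, 20.80). That places the tangent points at D = (52.80, 20.80) on ND and C = (43.80, 29.80) on CA. Then |SD| = |D − S| = 56.75.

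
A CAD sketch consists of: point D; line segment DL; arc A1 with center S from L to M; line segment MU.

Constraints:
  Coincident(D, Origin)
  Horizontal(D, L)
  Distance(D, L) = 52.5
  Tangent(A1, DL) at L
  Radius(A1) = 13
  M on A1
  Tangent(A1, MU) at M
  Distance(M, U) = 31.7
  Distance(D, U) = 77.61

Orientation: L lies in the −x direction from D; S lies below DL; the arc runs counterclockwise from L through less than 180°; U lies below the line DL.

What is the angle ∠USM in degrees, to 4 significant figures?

67.70°

D is at the origin; DL is horizontal with |DL| = 52.5 and L on the −x side, so L = (-52.50, 0.000). Tangency of A1 to DL means the radius SL is perpendicular to DL, so S = L + (0, -13) = (-52.50, -13.00). Since SM ⟂ MU (tangency), |SU| = √(13.0² + 31.7²) = 34.26 regardless of where M sits on A1. So U lies on both circle(D, 77.61) and circle(S, 34.26); the below-DL intersection is U = (-62.73, -45.70). M is the foot of the tangent from U: M = (-65.45, -14.12).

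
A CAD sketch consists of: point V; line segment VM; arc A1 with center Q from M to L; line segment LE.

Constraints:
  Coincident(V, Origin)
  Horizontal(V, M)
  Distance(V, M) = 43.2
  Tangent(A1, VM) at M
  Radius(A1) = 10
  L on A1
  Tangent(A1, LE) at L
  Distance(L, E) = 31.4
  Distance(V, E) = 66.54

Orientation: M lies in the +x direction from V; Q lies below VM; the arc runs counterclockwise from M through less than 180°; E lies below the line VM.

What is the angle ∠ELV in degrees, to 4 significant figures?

146.6°

Checks: |QL| = 10.00 ✓; ∠(QL, LE) = 90.00° ✓; |LE| = 31.40 ✓; |VE| = 66.54 ✓.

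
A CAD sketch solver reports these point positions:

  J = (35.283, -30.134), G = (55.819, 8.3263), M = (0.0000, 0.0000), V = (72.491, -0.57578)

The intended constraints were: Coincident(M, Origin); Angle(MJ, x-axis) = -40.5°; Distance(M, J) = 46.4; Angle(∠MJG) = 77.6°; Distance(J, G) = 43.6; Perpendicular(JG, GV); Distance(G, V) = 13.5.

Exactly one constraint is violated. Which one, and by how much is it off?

Distance(G, V) = 13.5 — off by 5.40.

M = (0.00, 0.00) ✓; MJ at -40.50° ✓; |MJ| = 46.40 ✓; ∠MJG = 77.60° ✓; |JG| = 43.60 ✓; ∠(JG, GV) = 90.00° ✓; |GV| = 18.90 ✗.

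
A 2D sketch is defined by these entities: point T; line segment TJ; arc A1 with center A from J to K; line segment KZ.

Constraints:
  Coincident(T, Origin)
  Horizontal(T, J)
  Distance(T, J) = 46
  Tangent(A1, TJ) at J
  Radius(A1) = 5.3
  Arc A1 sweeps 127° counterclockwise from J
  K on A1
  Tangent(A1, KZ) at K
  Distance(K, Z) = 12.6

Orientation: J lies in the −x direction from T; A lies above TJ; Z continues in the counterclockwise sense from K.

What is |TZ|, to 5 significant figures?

52.722

T is at the origin; TJ is horizontal with |TJ| = 46.0 and J on the −x side, so J = (-46.000, 0.0000). Tangency of A1 to TJ means the radius AJ is perpendicular to TJ, so A = J + (0, 5.3) = (-46.000, 5.3000). On A1, J sits at bearing -90° from A; a 127° counterclockwise sweep puts K at bearing 37°, so K = A + 5.3·(cos 37°, sin 37°) = (-41.767, 8.4896). Tangency of A1 to KZ means the radius AK is perpendicular to KZ, so KZ runs along (−sin 37°, cos 37°); with |KZ| = 12.6, Z = (-49.350, 18.552). Then |TZ| = |Z − T| = 52.722.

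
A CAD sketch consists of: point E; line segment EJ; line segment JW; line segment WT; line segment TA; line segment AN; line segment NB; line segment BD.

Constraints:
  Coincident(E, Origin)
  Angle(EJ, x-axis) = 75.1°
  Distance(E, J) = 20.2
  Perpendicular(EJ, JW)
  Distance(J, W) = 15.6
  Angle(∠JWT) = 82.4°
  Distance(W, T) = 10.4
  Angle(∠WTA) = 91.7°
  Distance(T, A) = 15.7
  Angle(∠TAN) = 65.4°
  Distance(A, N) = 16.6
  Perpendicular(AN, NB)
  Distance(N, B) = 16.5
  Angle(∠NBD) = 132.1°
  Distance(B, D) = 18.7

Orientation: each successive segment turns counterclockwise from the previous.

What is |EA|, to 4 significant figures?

11.59

∠JWT = 82.4° gives WT at -97.30° from the x-axis; with |WT| = 10.4, T = (-11.20, 13.22). ∠WTA = 91.7° gives TA at -9.000° from the x-axis; with |TA| = 15.7, A = (4.304, 10.76). Then |EA| = |A − E| = 11.59.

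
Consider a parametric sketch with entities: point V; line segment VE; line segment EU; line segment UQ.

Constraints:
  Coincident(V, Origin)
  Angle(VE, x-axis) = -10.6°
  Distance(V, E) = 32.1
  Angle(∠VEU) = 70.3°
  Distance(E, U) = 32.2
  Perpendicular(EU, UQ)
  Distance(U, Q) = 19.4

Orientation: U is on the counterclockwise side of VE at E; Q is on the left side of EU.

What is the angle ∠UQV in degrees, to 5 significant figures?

116.85°

∠VEU = 70.3°, so EU runs at -10.6° + (180° − 70.3°) = 99.100° from the x-axis; with |EU| = 32.2, U = E + 32.2·(cos 99.100°, sin 99.100°) = (26.460, 25.890). EU ⟂ UQ; with |UQ| = 19.4 on the left of EU, Q = U + 19.4·(-0.98741, -0.15816) = (7.3037, 22.822). Then cos ∠UQV = QU·QV / (|QU||QV|), giving 116.85°.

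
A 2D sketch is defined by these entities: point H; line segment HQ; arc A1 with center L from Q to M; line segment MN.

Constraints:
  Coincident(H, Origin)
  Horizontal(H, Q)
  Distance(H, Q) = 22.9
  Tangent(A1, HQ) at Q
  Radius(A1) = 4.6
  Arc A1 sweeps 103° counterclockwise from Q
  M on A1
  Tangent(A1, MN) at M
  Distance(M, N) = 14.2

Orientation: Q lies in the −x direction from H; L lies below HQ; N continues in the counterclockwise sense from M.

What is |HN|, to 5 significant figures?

31.051

On A1, Q sits at bearing 90° from L; a 103° counterclockwise sweep puts M at bearing 193°, so M = L + 4.6·(cos 193°, sin 193°) = (-27.382, -5.6348). The tangent condition forces LM to be normal to MN, so MN runs along (−sin 193°, cos 193°); with |MN| = 14.2, N = (-24.188, -19.471). Then |HN| = |N − H| = 31.051.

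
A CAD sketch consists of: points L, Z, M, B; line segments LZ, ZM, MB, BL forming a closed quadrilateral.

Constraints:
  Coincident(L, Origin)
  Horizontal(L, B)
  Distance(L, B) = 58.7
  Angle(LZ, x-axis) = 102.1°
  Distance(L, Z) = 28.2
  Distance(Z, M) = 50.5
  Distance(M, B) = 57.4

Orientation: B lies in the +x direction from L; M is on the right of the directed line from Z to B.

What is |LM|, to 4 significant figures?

22.31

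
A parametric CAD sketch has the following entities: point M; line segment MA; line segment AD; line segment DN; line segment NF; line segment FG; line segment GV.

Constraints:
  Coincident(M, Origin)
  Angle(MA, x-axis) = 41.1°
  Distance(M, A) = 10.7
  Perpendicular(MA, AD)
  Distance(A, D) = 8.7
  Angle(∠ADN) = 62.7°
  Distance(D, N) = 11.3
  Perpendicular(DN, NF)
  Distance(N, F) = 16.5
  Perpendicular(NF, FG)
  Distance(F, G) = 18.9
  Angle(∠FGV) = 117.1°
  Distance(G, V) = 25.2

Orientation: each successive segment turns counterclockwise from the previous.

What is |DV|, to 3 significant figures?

20.0

The perpendicularity gives FG at right angles to NF, so FG runs at 68.4°; with |FG| = 18.9, G = (20.5, 14.6). ∠FGV = 117.1° gives GV at 131° from the x-axis; with |GV| = 25.2, V = (3.85, 33.5). Then |DV| = |V − D| = 20.0.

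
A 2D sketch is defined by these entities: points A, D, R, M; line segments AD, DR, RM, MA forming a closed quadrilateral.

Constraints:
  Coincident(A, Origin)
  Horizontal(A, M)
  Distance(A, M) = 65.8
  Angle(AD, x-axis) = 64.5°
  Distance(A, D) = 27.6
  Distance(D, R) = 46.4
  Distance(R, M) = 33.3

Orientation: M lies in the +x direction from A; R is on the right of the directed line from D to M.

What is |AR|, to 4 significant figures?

38.86

Checks: |DR| = 46.40 ✓; |RM| = 33.30 ✓.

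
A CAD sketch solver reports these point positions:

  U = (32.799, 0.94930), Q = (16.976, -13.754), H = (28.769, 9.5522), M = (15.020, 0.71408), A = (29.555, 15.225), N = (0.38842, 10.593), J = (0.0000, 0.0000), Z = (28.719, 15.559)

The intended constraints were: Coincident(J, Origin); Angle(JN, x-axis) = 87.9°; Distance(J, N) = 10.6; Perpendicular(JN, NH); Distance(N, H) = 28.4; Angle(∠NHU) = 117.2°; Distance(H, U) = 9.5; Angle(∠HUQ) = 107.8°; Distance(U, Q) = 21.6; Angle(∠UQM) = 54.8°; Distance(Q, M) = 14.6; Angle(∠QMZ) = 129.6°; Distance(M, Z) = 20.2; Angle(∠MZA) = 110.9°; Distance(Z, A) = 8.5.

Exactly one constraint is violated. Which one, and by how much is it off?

Distance(Z, A) = 8.5 — off by 7.60.

J = (0.00, 0.00) ✓; JN at 87.90° ✓; |JN| = 10.60 ✓; ∠(JN, NH) = 90.00° ✓; |NH| = 28.40 ✓; ∠NHU = 117.2° ✓; |HU| = 9.500 ✓; ∠HUQ = 107.8° ✓; |UQ| = 21.60 ✓; ∠UQM = 54.80° ✓; |QM| = 14.60 ✓; ∠QMZ = 129.6° ✓; |MZ| = 20.20 ✓; ∠MZA = 110.9° ✓; |ZA| = 0.9003 ✗.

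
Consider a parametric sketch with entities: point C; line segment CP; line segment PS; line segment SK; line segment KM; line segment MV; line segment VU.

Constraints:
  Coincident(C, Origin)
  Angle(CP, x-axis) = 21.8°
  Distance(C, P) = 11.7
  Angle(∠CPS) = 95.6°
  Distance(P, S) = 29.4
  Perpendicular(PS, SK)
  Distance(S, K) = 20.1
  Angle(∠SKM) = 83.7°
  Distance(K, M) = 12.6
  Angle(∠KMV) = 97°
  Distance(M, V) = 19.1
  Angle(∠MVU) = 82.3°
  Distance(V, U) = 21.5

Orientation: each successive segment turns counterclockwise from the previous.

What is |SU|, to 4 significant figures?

8.870

C is at the origin; CP runs at 21.8° with length 11.7, so P = (10.86, 4.345). ∠CPS = 95.6° gives PS at 106.2° from the x-axis; with |PS| = 29.4, S = (2.661, 32.58). PS ⟂ SK, so SK runs at -163.8°; with |SK| = 20.1, K = (-16.64, 26.97). ∠SKM = 83.7° gives KM at -67.50° from the x-axis; with |KM| = 12.6, M = (-11.82, 15.33). ∠KMV = 97.0° gives MV at 15.50° from the x-axis; with |MV| = 19.1, V = (6.586, 20.43). ∠MVU = 82.3° gives VU at 113.2° from the x-axis; with |VU| = 21.5, U = (-1.884, 40.19). Then |SU| = |U − S| = 8.870.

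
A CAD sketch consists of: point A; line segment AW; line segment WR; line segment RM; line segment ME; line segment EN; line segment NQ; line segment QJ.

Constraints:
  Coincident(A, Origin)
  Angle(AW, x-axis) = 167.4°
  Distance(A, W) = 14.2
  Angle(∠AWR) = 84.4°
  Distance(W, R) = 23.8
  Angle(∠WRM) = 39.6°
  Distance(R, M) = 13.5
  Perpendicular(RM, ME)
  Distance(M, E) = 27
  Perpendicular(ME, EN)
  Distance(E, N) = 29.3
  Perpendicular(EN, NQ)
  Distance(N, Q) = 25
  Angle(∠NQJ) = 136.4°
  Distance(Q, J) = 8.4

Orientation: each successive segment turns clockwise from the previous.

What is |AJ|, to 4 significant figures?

37.05

EN is perpendicular to NQ, so NQ runs at 21.40°; with |NQ| = 25.0, Q = (-14.05, 39.69). ∠NQJ = 136.4° gives QJ at -22.20° from the x-axis; with |QJ| = 8.4, J = (-6.274, 36.51). Then |AJ| = |J − A| = 37.05.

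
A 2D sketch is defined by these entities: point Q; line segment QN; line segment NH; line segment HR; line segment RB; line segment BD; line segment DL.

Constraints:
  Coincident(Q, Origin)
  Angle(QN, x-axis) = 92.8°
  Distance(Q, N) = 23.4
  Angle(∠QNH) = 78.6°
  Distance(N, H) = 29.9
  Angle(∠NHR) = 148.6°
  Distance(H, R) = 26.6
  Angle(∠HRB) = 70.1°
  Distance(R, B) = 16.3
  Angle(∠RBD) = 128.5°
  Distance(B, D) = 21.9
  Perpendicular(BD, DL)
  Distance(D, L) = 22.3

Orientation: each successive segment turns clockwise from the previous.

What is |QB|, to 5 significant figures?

35.276

Q is at the origin; QN runs at 92.8° with length 23.4, so N = (-1.1431, 23.372). ∠QNH = 78.6° gives NH at -8.6000° from the x-axis; with |NH| = 29.9, H = (28.421, 18.901). ∠NHR = 148.6° gives HR at -40.000° from the x-axis; with |HR| = 26.6, R = (48.798, 1.8028). ∠HRB = 70.1° gives RB at -149.90° from the x-axis; with |RB| = 16.3, B = (34.696, -6.3718). Then |QB| = |B − Q| = 35.276.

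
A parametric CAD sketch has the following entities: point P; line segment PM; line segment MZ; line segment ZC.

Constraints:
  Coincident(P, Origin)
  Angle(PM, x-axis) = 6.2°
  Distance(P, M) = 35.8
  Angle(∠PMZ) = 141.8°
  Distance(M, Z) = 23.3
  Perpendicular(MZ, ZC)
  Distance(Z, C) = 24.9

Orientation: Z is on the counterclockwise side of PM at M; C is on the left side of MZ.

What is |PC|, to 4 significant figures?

51.51

P is at the origin; PM runs at 6.2° with length 35.8, so M = 35.8·(cos 6.2°, sin 6.2°) = (35.59, 3.866). ∠PMZ = 141.8°, so MZ runs at 6.2° + (180° − 141.8°) = 44.40° from the x-axis; with |MZ| = 23.3, Z = M + 23.3·(cos 44.40°, sin 44.40°) = (52.24, 20.17). MZ ⟂ ZC; with |ZC| = 24.9 on the left of MZ, C = Z + 24.9·(-0.6997, 0.7145) = (34.82, 37.96). Then |PC| = |C − P| = 51.51.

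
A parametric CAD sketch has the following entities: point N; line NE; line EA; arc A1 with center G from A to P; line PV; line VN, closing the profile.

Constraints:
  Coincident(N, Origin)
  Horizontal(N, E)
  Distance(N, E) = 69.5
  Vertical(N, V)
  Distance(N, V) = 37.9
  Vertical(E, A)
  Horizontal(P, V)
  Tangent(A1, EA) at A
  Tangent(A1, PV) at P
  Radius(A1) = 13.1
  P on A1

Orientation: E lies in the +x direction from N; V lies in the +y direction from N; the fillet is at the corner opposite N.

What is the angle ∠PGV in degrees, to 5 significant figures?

76.924°

N is at the origin; NE is horizontal with |NE| = 69.5 and E on the +x side, so E = (69.500, 0.0000). NV is vertical with |NV| = 37.9 and V on the +y side, so V = (0.0000, 37.900). The virtual corner opposite N is at (69.500, 37.900). The tangent condition forces GA to be normal to EA and tangency of A1 to PV means the radius GP is perpendicular to PV, with radius 13.1, so the center G sits 13.1 in from both sides at G = (56.400, 24.800). That places the tangent points at A = (69.500, 24.800) on EA and P = (56.400, 37.900) on PV. Then cos ∠PGV = GP·GV / (|GP||GV|), giving 76.924°.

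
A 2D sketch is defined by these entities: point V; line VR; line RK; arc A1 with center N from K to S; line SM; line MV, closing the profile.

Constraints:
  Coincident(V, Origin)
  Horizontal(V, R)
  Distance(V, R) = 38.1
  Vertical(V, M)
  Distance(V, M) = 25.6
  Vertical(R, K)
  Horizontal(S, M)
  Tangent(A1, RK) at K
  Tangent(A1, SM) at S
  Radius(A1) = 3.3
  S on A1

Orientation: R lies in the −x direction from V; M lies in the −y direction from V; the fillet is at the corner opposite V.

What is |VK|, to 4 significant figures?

44.15

V is at the origin; VR is horizontal with |VR| = 38.1 and R on the −x side, so R = (-38.10, 0.000). V and M share the same x with |VM| = 25.6 and M on the −y side, so M = (0.000, -25.60). The virtual corner opposite V is at (-38.10, -25.60). Since A1 is tangent to RK there, NK ⟂ RK and tangency of A1 to SM means the radius NS is perpendicular to SM, with radius 3.3, so the center N sits 3.3 in from both sides at N = (-34.80, -22.30). That places the tangent points at K = (-38.10, -22.30) on RK and S = (-34.80, -25.60) on SM. Then |VK| = |K − V| = 44.15.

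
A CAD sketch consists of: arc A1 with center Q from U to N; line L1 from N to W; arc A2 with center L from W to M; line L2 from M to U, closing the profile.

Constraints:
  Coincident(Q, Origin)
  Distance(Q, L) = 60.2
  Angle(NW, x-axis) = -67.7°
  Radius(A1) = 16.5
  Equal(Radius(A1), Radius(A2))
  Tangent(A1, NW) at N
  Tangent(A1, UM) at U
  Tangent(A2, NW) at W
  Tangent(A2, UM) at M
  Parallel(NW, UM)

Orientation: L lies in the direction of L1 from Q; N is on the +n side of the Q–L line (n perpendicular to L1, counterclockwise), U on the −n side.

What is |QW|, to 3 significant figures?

62.4

The slot axis is L1's direction at -67.7°, so u = (cos -67.7°, sin -67.7°) = (0.379, -0.925) and n = (−sin -67.7°, cos -67.7°) = (0.925, 0.379). Q is at the origin and L lies 60.2 along u from Q, so L = 60.2·u = (22.8, -55.7). Tangency of A1 to both parallel lines with radius 16.5 puts N and U at Q ± 16.5·n: N = (15.3, 6.26), U = (-15.3, -6.26). Equal radii place W and M the same way about L: W = L + 16.5·n = (38.1, -49.4), M = L − 16.5·n = (7.58, -62.0). Then |QW| = |W − Q| = 62.4.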